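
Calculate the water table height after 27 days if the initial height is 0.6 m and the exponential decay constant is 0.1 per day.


m = m0 * exp(-k*t)
m = 0.6 * exp(-0.1 * 27)
m = 0.6 * exp(-2.7000)

0.0403 m


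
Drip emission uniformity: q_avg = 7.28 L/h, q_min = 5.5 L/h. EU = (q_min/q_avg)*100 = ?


EU = (q_min/q_avg)*100 = (5.5/7.28)*100 = 75.5495%

75.5495 %


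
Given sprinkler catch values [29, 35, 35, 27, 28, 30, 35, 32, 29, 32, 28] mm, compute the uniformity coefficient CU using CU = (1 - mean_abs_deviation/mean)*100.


mean = 30.909091 mm
MAD = 2.628099 mm
CU = (1 - 2.628099/30.909091)*100

91.4973 %


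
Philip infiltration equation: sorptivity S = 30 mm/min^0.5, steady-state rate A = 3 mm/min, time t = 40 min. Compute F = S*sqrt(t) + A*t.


F = S*sqrt(t) + A*t
F = 30*sqrt(40) + 3*40
F = 30*6.324555 + 120

309.7366 mm


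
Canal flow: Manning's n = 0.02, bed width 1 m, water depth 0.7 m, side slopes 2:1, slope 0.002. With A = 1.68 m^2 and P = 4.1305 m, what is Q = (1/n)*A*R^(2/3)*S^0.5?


R = A/P = 1.68/4.1305 = 0.406730
Q = (1/0.02) * 1.68 * 0.406730^(2/3) * 0.002^0.5

2.0622 m^3/s


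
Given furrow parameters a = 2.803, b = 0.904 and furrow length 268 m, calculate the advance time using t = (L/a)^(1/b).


t = (L/a)^(1/b)
t = (268/2.803)^(1/0.904)
t = 95.611844^(1/0.904)

155.1785 min


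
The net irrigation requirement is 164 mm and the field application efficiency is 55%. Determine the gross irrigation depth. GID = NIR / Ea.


Ea = 55% = 0.55
GID = NIR / Ea = 164 / 0.55 = 298.1818 mm

298.1818 mm


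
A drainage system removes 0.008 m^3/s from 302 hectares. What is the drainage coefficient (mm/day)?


DC = Q * 86400 / (A * 10000) * 1000
DC = 0.008 * 86400 / (302 * 10000) * 1000
DC = 691200.0000 / 3020000

0.2289 mm/day


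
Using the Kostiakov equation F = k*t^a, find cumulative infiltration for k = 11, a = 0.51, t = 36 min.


F = k * t^a = 11 * 36^0.51
F = 11 * 6.218910

68.4080 mm


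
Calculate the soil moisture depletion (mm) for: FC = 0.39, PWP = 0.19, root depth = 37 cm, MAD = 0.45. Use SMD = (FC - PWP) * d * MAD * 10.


SMD = (FC - PWP) * d * MAD * 10
SMD = (0.39 - 0.19) * 37 * 0.45 * 10
SMD = 0.2000 * 37 * 0.45 * 10

33.3000 mm


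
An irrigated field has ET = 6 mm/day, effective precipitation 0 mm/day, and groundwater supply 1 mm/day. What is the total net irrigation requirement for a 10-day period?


Daily deficit = ET - Pe - GW = 6 - 0 - 1 = 5 mm/day
NIR = 5 * 10 = 50 mm

50.0000 mm


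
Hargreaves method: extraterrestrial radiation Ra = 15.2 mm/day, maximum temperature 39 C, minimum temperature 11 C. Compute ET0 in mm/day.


Tmean = (Tmax + Tmin)/2 = (39 + 11)/2 = 25.0
ET0 = 0.0023 * 15.2 * (25.0 + 17.8) * sqrt(39 - 11)
ET0 = 0.0023 * 15.2 * 42.8 * 5.291503

7.9176 mm/day


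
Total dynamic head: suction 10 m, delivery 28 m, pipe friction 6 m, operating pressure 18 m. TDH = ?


TDH = Hs + Hd + hf + Hp = 10 + 28 + 6 + 18 = 62

62 m


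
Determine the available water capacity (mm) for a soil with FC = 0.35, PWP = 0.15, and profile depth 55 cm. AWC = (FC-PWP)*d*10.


AWC = (FC - PWP) * d * 10
AWC = (0.35 - 0.15) * 55 * 10
AWC = 0.2000 * 55 * 10

110.0000 mm


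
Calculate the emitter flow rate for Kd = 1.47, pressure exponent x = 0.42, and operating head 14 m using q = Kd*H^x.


q = Kd * H^x = 1.47 * 14^0.42 = 1.47 * 3.029520

4.4534 L/h


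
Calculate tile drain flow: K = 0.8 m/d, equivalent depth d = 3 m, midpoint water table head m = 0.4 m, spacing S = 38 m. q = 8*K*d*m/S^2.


q = 8*K*d*m/S^2
q = 8*0.8*3*0.4/38^2
q = 7.6800 / 1444

0.0053 m/d


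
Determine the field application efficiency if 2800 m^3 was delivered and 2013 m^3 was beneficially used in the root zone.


Ea = V_root / V_field * 100 = 2013 / 2800 * 100 = 71.8929%

71.8929 %


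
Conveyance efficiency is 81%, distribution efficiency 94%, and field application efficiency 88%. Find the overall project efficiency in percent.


Ec = 0.81, Eb = 0.94, Ea = 0.88
E = 0.81 * 0.94 * 0.88 * 100 = 67.0032%

67.0032 %


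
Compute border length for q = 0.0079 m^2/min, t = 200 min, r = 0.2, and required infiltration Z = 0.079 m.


L = q*t/((1+r)*Z)
L = 0.0079*200/((1+0.2)*0.079)
L = 1.58/0.0948

16.6667 m


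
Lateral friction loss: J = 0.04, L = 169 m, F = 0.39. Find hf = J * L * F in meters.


hf = J * L * F = 0.04 * 169 * 0.39 = 2.6364 m

2.6364 m


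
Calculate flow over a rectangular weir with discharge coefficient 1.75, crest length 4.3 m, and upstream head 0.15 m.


Q = C * L * H^(3/2) = 1.75 * 4.3 * 0.15^1.5 = 1.75 * 4.3 * 0.058095

0.4372 m^3/s


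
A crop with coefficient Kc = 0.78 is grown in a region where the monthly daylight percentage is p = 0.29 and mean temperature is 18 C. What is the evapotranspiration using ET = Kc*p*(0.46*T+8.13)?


ET = Kc * p * (0.46*T + 8.13)
ET = 0.78 * 0.29 * (0.46*18 + 8.13)
ET = 0.78 * 0.29 * 16.4100

3.7119 mm/day


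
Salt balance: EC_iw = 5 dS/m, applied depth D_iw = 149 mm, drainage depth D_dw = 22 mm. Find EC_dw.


EC_dw = EC_iw * D_iw / D_dw
EC_dw = 5 * 149 / 22
EC_dw = 745 / 22

33.8636 dS/m


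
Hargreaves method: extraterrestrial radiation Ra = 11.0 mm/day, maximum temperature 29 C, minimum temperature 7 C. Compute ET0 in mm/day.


Tmean = (Tmax + Tmin)/2 = (29 + 7)/2 = 18.0
ET0 = 0.0023 * 11.0 * (18.0 + 17.8) * sqrt(29 - 7)
ET0 = 0.0023 * 11.0 * 35.8 * 4.690416

4.2483 mm/day


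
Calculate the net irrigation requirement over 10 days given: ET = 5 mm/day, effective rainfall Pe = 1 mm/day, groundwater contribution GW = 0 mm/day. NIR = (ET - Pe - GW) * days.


Daily deficit = ET - Pe - GW = 5 - 1 - 0 = 4 mm/day
NIR = 4 * 10 = 40 mm

40.0000 mm


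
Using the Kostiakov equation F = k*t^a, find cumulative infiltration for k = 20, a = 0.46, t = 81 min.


F = k * t^a = 20 * 81^0.46
F = 20 * 7.549238

150.9848 mm


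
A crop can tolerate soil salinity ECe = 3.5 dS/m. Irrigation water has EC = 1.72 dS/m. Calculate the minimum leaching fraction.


LR = ECiw / (5*ECe - ECiw)
LR = 1.72 / (5*3.5 - 1.72)
LR = 1.72 / 15.7800

0.1090


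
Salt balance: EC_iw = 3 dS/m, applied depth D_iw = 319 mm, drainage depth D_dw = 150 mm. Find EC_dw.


EC_dw = EC_iw * D_iw / D_dw
EC_dw = 3 * 319 / 150
EC_dw = 957 / 150

6.3800 dS/m


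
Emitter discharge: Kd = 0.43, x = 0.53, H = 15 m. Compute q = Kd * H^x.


q = Kd * H^x = 0.43 * 15^0.53 = 0.43 * 4.200765

1.8063 L/h


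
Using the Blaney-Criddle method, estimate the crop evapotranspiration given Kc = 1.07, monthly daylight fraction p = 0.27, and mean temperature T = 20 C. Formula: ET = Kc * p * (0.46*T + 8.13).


ET = Kc * p * (0.46*T + 8.13)
ET = 1.07 * 0.27 * (0.46*20 + 8.13)
ET = 1.07 * 0.27 * 17.3300

5.0066 mm/day


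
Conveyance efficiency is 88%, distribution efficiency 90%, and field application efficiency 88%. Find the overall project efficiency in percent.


Ec = 0.88, Eb = 0.9, Ea = 0.88
E = 0.88 * 0.9 * 0.88 * 100 = 69.6960%

69.6960 %


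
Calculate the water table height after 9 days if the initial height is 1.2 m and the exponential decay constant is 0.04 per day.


m = m0 * exp(-k*t)
m = 1.2 * exp(-0.04 * 9)
m = 1.2 * exp(-0.3600)

0.8372 m


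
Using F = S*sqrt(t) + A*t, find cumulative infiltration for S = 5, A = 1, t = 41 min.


F = S*sqrt(t) + A*t
F = 5*sqrt(41) + 1*41
F = 5*6.403124 + 41

73.0156 mm


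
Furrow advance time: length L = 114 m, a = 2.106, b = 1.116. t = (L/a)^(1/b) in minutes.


t = (L/a)^(1/b)
t = (114/2.106)^(1/1.116)
t = 54.131054^(1/1.116)

35.7493 min


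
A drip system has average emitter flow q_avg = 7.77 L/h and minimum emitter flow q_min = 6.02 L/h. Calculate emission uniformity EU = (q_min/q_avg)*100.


EU = (q_min/q_avg)*100 = (6.02/7.77)*100 = 77.4775%

77.4775 %


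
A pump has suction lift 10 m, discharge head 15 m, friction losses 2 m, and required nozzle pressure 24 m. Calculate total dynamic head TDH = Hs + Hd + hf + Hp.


TDH = Hs + Hd + hf + Hp = 10 + 15 + 2 + 24 = 51

51 m


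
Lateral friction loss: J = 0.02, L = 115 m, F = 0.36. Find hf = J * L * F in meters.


hf = J * L * F = 0.02 * 115 * 0.36 = 0.8280 m

0.8280 m


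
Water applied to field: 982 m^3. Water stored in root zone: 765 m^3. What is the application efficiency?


Ea = V_root / V_field * 100 = 765 / 982 * 100 = 77.9022%

77.9022 %


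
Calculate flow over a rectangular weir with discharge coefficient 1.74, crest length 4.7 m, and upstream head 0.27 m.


Q = C * L * H^(3/2) = 1.74 * 4.7 * 0.27^1.5 = 1.74 * 4.7 * 0.140296

1.1473 m^3/s


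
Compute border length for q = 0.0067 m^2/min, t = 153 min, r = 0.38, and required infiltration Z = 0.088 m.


L = q*t/((1+r)*Z)
L = 0.0067*153/((1+0.38)*0.088)
L = 1.0251/0.12144

8.4412 m


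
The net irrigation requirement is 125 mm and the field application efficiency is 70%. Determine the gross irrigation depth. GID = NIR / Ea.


Ea = 70% = 0.7
GID = NIR / Ea = 125 / 0.7 = 178.5714 mm

178.5714 mm


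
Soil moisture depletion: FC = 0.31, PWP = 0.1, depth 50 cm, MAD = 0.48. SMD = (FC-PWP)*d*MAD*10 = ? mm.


SMD = (FC - PWP) * d * MAD * 10
SMD = (0.31 - 0.1) * 50 * 0.48 * 10
SMD = 0.2100 * 50 * 0.48 * 10

50.4000 mm


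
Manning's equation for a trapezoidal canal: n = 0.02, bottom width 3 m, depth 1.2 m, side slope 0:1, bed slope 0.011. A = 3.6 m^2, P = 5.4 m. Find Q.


R = A/P = 3.6/5.4 = 0.666667
Q = (1/0.02) * 3.6 * 0.666667^(2/3) * 0.011^0.5

14.4070 m^3/s


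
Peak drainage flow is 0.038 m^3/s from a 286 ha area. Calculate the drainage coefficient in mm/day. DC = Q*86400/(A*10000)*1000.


DC = Q * 86400 / (A * 10000) * 1000
DC = 0.038 * 86400 / (286 * 10000) * 1000
DC = 3283200.0000 / 2860000

1.1480 mm/day


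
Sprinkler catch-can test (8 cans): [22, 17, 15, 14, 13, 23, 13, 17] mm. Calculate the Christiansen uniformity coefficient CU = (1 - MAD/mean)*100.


mean = 16.750000 mm
MAD = 3.000000 mm
CU = (1 - 3.000000/16.750000)*100

82.0896 %


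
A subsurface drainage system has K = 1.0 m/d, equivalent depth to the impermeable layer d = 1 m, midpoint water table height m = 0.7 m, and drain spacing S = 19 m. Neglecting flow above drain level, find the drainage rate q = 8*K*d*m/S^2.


q = 8*K*d*m/S^2
q = 8*1.0*1*0.7/19^2
q = 5.6000 / 361

0.0155 m/d


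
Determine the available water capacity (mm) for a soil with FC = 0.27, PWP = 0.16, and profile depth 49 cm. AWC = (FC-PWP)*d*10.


AWC = (FC - PWP) * d * 10
AWC = (0.27 - 0.16) * 49 * 10
AWC = 0.1100 * 49 * 10

53.9000 mm


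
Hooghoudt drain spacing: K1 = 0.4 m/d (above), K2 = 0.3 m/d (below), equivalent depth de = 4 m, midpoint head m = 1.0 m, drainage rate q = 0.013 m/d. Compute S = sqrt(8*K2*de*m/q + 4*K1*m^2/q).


S^2 = 8*K2*de*m/q + 4*K1*m^2/q
S^2 = 8*0.3*4*1.0/0.013 + 4*0.4*1.0^2/0.013
S = sqrt(861.5385)

29.3520 m


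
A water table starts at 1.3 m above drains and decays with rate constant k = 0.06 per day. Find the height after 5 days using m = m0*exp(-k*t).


m = m0 * exp(-k*t)
m = 1.3 * exp(-0.06 * 5)
m = 1.3 * exp(-0.3000)

0.9631 m


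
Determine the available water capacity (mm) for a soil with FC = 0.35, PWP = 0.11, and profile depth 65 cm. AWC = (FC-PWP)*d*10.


AWC = (FC - PWP) * d * 10
AWC = (0.35 - 0.11) * 65 * 10
AWC = 0.2400 * 65 * 10

156.0000 mm


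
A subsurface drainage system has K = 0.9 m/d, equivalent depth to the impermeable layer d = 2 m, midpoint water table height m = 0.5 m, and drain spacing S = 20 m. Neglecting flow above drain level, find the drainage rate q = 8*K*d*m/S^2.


q = 8*K*d*m/S^2
q = 8*0.9*2*0.5/20^2
q = 7.2000 / 400

0.0180 m/d


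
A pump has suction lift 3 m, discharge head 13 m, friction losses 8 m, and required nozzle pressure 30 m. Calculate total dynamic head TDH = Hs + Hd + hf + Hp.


TDH = Hs + Hd + hf + Hp = 3 + 13 + 8 + 30 = 54

54 m


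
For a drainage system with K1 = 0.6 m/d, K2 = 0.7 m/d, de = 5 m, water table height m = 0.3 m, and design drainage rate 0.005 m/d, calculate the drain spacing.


S^2 = 8*K2*de*m/q + 4*K1*m^2/q
S^2 = 8*0.7*5*0.3/0.005 + 4*0.6*0.3^2/0.005
S = sqrt(1723.2000)

41.5114 m


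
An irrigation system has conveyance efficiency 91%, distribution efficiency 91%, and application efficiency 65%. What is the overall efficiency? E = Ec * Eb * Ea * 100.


Ec = 0.91, Eb = 0.91, Ea = 0.65
E = 0.91 * 0.91 * 0.65 * 100 = 53.8265%

53.8265 %


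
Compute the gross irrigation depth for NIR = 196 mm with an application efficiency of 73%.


Ea = 73% = 0.73
GID = NIR / Ea = 196 / 0.73 = 268.4932 mm

268.4932 mm


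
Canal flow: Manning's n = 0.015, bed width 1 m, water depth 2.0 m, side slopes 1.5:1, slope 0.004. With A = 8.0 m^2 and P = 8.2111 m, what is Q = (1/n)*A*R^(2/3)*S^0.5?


R = A/P = 8.0/8.2111 = 0.974291
Q = (1/0.015) * 8.0 * 0.974291^(2/3) * 0.004^0.5

33.1503 m^3/s


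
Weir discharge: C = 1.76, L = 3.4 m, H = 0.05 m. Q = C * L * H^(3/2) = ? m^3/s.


Q = C * L * H^(3/2) = 1.76 * 3.4 * 0.05^1.5 = 1.76 * 3.4 * 0.011180

0.0669 m^3/s


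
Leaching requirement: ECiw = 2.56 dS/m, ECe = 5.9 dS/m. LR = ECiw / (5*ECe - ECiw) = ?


LR = ECiw / (5*ECe - ECiw)
LR = 2.56 / (5*5.9 - 2.56)
LR = 2.56 / 26.9400

0.0950


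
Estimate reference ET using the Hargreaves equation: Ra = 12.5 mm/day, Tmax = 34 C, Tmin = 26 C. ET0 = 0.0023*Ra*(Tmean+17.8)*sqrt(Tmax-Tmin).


Tmean = (Tmax + Tmin)/2 = (34 + 26)/2 = 30.0
ET0 = 0.0023 * 12.5 * (30.0 + 17.8) * sqrt(34 - 26)
ET0 = 0.0023 * 12.5 * 47.8 * 2.828427

3.8870 mm/day


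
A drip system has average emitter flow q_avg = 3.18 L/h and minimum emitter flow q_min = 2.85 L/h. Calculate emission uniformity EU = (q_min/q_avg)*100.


EU = (q_min/q_avg)*100 = (2.85/3.18)*100 = 89.6226%

89.6226 %


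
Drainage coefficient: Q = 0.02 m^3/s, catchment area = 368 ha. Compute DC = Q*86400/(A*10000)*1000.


DC = Q * 86400 / (A * 10000) * 1000
DC = 0.02 * 86400 / (368 * 10000) * 1000
DC = 1728000.0000 / 3680000

0.4696 mm/day


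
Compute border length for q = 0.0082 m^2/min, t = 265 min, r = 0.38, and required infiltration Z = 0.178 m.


L = q*t/((1+r)*Z)
L = 0.0082*265/((1+0.38)*0.178)
L = 2.173/0.24564

8.8463 m


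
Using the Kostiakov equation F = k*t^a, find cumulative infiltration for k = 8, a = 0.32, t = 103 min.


F = k * t^a = 8 * 103^0.32
F = 8 * 4.406643

35.2531 mm


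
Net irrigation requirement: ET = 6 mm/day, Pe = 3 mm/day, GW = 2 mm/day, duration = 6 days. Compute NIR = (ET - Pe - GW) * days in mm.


Daily deficit = ET - Pe - GW = 6 - 3 - 2 = 1 mm/day
NIR = 1 * 6 = 6 mm

6.0000 mm


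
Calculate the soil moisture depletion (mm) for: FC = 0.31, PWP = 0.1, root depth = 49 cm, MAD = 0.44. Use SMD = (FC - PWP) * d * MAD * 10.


SMD = (FC - PWP) * d * MAD * 10
SMD = (0.31 - 0.1) * 49 * 0.44 * 10
SMD = 0.2100 * 49 * 0.44 * 10

45.2760 mm


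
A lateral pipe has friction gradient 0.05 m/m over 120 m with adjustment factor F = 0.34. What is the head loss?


hf = J * L * F = 0.05 * 120 * 0.34 = 2.0400 m

2.0400 m


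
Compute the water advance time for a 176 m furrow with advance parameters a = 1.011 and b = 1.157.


t = (L/a)^(1/b)
t = (176/1.011)^(1/1.157)
t = 174.085064^(1/1.157)

86.4370 min


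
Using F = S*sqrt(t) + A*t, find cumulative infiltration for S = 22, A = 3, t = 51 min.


F = S*sqrt(t) + A*t
F = 22*sqrt(51) + 3*51
F = 22*7.141428 + 153

310.1114 mm


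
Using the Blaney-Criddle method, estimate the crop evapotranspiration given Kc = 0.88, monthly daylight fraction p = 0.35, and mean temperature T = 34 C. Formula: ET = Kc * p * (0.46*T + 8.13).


ET = Kc * p * (0.46*T + 8.13)
ET = 0.88 * 0.35 * (0.46*34 + 8.13)
ET = 0.88 * 0.35 * 23.7700

7.3212 mm/day


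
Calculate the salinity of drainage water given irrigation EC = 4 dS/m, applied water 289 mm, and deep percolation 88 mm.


EC_dw = EC_iw * D_iw / D_dw
EC_dw = 4 * 289 / 88
EC_dw = 1156 / 88

13.1364 dS/m


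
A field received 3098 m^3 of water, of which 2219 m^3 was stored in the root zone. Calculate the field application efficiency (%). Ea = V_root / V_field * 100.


Ea = V_root / V_field * 100 = 2219 / 3098 * 100 = 71.6269%

71.6269 %


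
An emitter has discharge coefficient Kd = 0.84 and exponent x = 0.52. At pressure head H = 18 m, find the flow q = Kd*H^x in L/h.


q = Kd * H^x = 0.84 * 18^0.52 = 0.84 * 4.495124

3.7759 L/h


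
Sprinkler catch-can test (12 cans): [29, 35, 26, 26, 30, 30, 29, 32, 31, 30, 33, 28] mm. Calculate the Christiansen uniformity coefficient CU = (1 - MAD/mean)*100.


mean = 29.916667 mm
MAD = 1.930556 mm
CU = (1 - 1.930556/29.916667)*100

93.5469 %


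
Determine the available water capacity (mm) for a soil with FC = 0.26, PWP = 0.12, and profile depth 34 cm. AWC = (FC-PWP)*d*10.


AWC = (FC - PWP) * d * 10
AWC = (0.26 - 0.12) * 34 * 10
AWC = 0.1400 * 34 * 10

47.6000 mm


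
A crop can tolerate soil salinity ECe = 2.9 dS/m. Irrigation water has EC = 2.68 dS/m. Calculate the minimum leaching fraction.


LR = ECiw / (5*ECe - ECiw)
LR = 2.68 / (5*2.9 - 2.68)
LR = 2.68 / 11.8200

0.2267


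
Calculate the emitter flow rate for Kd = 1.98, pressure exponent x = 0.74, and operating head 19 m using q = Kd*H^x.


q = Kd * H^x = 1.98 * 19^0.74 = 1.98 * 8.836447

17.4962 L/h


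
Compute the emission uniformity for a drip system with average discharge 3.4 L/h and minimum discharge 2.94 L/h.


EU = (q_min/q_avg)*100 = (2.94/3.4)*100 = 86.4706%

86.4706 %


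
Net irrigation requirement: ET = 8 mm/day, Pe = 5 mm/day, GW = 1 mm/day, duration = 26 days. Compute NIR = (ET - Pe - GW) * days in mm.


Daily deficit = ET - Pe - GW = 8 - 5 - 1 = 2 mm/day
NIR = 2 * 26 = 52 mm

52.0000 mm


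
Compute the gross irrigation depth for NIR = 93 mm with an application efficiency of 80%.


Ea = 80% = 0.8
GID = NIR / Ea = 93 / 0.8 = 116.2500 mm

116.2500 mm


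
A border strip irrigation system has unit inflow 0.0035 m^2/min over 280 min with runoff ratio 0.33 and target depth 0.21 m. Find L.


L = q*t/((1+r)*Z)
L = 0.0035*280/((1+0.33)*0.21)
L = 0.98/0.2793

3.5088 m


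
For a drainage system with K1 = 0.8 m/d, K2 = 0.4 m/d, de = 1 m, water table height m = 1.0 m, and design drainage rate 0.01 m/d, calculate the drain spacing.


S^2 = 8*K2*de*m/q + 4*K1*m^2/q
S^2 = 8*0.4*1*1.0/0.01 + 4*0.8*1.0^2/0.01
S = sqrt(640.0000)

25.2982 m


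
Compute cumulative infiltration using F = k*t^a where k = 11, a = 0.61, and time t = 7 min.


F = k * t^a = 11 * 7^0.61
F = 11 * 3.277252

36.0498 mm


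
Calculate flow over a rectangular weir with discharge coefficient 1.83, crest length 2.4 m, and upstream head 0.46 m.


Q = C * L * H^(3/2) = 1.83 * 2.4 * 0.46^1.5 = 1.83 * 2.4 * 0.311987

1.3702 m^3/s


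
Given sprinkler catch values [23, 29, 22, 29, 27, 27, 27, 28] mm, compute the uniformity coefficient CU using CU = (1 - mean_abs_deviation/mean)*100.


mean = 26.500000 mm
MAD = 2.000000 mm
CU = (1 - 2.000000/26.500000)*100

92.4528 %


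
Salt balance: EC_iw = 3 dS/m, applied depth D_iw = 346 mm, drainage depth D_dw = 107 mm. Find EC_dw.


EC_dw = EC_iw * D_iw / D_dw
EC_dw = 3 * 346 / 107
EC_dw = 1038 / 107

9.7009 dS/m


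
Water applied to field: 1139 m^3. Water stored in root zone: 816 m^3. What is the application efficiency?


Ea = V_root / V_field * 100 = 816 / 1139 * 100 = 71.6418%

71.6418 %


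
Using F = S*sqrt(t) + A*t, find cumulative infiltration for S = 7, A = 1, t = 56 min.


F = S*sqrt(t) + A*t
F = 7*sqrt(56) + 1*56
F = 7*7.483315 + 56

108.3832 mm


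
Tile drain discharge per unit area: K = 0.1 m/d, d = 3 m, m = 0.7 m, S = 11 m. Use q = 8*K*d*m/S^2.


q = 8*K*d*m/S^2
q = 8*0.1*3*0.7/11^2
q = 1.6800 / 121

0.0139 m/d


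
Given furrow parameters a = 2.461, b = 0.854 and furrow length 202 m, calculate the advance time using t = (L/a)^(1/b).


t = (L/a)^(1/b)
t = (202/2.461)^(1/0.854)
t = 82.080455^(1/0.854)

174.3808 min


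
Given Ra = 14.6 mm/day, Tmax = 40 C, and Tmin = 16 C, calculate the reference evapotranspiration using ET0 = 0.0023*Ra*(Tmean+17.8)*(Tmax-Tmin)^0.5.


Tmean = (Tmax + Tmin)/2 = (40 + 16)/2 = 28.0
ET0 = 0.0023 * 14.6 * (28.0 + 17.8) * sqrt(40 - 16)
ET0 = 0.0023 * 14.6 * 45.8 * 4.898979

7.5345 mm/day


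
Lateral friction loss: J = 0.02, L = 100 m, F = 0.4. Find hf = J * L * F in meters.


hf = J * L * F = 0.02 * 100 * 0.4 = 0.8000 m

0.8000 m


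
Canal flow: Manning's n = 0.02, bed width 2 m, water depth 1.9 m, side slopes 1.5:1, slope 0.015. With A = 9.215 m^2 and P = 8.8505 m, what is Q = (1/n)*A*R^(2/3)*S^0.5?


R = A/P = 9.215/8.8505 = 1.041184
Q = (1/0.02) * 9.215 * 1.041184^(2/3) * 0.015^0.5

57.9690 m^3/s


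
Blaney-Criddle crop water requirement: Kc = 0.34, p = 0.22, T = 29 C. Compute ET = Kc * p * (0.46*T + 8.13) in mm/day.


ET = Kc * p * (0.46*T + 8.13)
ET = 0.34 * 0.22 * (0.46*29 + 8.13)
ET = 0.34 * 0.22 * 21.4700

1.6060 mm/day


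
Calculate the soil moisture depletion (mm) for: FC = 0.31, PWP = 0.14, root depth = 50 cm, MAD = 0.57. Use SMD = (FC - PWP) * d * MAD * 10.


SMD = (FC - PWP) * d * MAD * 10
SMD = (0.31 - 0.14) * 50 * 0.57 * 10
SMD = 0.1700 * 50 * 0.57 * 10

48.4500 mm


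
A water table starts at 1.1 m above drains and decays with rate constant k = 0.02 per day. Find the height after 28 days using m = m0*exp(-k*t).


m = m0 * exp(-k*t)
m = 1.1 * exp(-0.02 * 28)
m = 1.1 * exp(-0.5600)

0.6283 m


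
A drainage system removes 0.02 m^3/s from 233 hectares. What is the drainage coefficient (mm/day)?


DC = Q * 86400 / (A * 10000) * 1000
DC = 0.02 * 86400 / (233 * 10000) * 1000
DC = 1728000.0000 / 2330000

0.7416 mm/day


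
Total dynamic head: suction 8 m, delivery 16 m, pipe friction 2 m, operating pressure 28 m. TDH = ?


TDH = Hs + Hd + hf + Hp = 8 + 16 + 2 + 28 = 54

54 m


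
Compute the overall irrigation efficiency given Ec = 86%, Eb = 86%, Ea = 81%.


Ec = 0.86, Eb = 0.86, Ea = 0.81
E = 0.86 * 0.86 * 0.81 * 100 = 59.9076%

59.9076 %


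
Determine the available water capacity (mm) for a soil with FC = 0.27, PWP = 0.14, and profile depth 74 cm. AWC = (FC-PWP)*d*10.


AWC = (FC - PWP) * d * 10
AWC = (0.27 - 0.14) * 74 * 10
AWC = 0.1300 * 74 * 10

96.2000 mm


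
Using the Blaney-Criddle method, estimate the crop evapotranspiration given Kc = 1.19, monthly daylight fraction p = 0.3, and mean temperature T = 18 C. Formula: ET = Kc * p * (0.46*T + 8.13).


ET = Kc * p * (0.46*T + 8.13)
ET = 1.19 * 0.3 * (0.46*18 + 8.13)
ET = 1.19 * 0.3 * 16.4100

5.8584 mm/day


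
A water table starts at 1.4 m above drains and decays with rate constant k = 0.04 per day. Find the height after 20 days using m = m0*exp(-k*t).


m = m0 * exp(-k*t)
m = 1.4 * exp(-0.04 * 20)
m = 1.4 * exp(-0.8000)

0.6291 m


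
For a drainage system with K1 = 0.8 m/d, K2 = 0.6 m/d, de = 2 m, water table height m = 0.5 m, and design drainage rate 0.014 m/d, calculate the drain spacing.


S^2 = 8*K2*de*m/q + 4*K1*m^2/q
S^2 = 8*0.6*2*0.5/0.014 + 4*0.8*0.5^2/0.014
S = sqrt(400.0000)

20.0000 m


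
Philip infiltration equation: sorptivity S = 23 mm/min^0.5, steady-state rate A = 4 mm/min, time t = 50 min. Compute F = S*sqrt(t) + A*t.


F = S*sqrt(t) + A*t
F = 23*sqrt(50) + 4*50
F = 23*7.071068 + 200

362.6346 mm


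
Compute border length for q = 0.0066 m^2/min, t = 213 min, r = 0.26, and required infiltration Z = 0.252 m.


L = q*t/((1+r)*Z)
L = 0.0066*213/((1+0.26)*0.252)
L = 1.4058/0.31752

4.4274 m


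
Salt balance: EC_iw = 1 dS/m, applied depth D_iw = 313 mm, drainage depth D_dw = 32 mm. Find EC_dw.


EC_dw = EC_iw * D_iw / D_dw
EC_dw = 1 * 313 / 32
EC_dw = 313 / 32

9.7812 dS/m


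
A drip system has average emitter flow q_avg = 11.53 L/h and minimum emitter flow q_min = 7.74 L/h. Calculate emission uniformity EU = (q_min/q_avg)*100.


EU = (q_min/q_avg)*100 = (7.74/11.53)*100 = 67.1292%

67.1292 %


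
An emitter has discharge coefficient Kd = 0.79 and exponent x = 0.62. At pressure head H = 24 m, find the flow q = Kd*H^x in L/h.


q = Kd * H^x = 0.79 * 24^0.62 = 0.79 * 7.173498

5.6671 L/h


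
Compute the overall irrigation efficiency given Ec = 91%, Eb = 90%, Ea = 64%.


Ec = 0.91, Eb = 0.9, Ea = 0.64
E = 0.91 * 0.9 * 0.64 * 100 = 52.4160%

52.4160 %


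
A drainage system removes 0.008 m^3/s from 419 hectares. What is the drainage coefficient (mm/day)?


DC = Q * 86400 / (A * 10000) * 1000
DC = 0.008 * 86400 / (419 * 10000) * 1000
DC = 691200.0000 / 4190000

0.1650 mm/day


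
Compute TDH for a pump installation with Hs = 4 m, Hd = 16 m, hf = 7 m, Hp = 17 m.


TDH = Hs + Hd + hf + Hp = 4 + 16 + 7 + 17 = 44

44 m


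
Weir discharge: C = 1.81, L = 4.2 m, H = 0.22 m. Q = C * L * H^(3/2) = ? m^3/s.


Q = C * L * H^(3/2) = 1.81 * 4.2 * 0.22^1.5 = 1.81 * 4.2 * 0.103189

0.7844 m^3/s


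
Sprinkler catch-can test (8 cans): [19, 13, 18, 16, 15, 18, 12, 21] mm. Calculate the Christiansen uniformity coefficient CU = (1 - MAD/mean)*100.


mean = 16.500000 mm
MAD = 2.500000 mm
CU = (1 - 2.500000/16.500000)*100

84.8485 %


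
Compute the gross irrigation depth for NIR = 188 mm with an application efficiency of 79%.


Ea = 79% = 0.79
GID = NIR / Ea = 188 / 0.79 = 237.9747 mm

237.9747 mm


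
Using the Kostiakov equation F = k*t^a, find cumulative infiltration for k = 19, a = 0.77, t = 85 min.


F = k * t^a = 19 * 85^0.77
F = 19 * 30.595149

581.3078 mm


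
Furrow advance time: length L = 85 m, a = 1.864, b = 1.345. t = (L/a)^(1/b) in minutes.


t = (L/a)^(1/b)
t = (85/1.864)^(1/1.345)
t = 45.600858^(1/1.345)

17.1174 min


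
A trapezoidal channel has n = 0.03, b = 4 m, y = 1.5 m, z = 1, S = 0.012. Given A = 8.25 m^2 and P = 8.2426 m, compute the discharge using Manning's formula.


R = A/P = 8.25/8.2426 = 1.000898
Q = (1/0.03) * 8.25 * 1.000898^(2/3) * 0.012^0.5

30.1428 m^3/s


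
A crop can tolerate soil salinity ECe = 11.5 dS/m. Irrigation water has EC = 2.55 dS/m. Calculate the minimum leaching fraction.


LR = ECiw / (5*ECe - ECiw)
LR = 2.55 / (5*11.5 - 2.55)
LR = 2.55 / 54.9500

0.0464


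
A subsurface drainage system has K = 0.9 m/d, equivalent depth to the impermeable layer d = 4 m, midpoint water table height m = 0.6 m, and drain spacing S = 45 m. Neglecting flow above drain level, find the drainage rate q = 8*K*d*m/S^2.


q = 8*K*d*m/S^2
q = 8*0.9*4*0.6/45^2
q = 17.2800 / 2025

0.0085 m/d


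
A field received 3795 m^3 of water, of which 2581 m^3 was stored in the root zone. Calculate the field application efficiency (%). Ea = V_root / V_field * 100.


Ea = V_root / V_field * 100 = 2581 / 3795 * 100 = 68.0105%

68.0105 %


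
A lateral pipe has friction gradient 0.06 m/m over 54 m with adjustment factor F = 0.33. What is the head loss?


hf = J * L * F = 0.06 * 54 * 0.33 = 1.0692 m

1.0692 m


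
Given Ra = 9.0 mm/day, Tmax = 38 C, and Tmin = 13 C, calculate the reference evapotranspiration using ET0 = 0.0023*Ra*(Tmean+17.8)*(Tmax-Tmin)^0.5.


Tmean = (Tmax + Tmin)/2 = (38 + 13)/2 = 25.5
ET0 = 0.0023 * 9.0 * (25.5 + 17.8) * sqrt(38 - 13)
ET0 = 0.0023 * 9.0 * 43.3 * 5.000000

4.4815 mm/day


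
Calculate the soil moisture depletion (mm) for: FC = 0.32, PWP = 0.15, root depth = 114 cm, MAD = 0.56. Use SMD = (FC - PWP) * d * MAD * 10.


SMD = (FC - PWP) * d * MAD * 10
SMD = (0.32 - 0.15) * 114 * 0.56 * 10
SMD = 0.1700 * 114 * 0.56 * 10

108.5280 mm


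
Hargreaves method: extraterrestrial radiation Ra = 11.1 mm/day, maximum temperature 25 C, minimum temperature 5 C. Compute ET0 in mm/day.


Tmean = (Tmax + Tmin)/2 = (25 + 5)/2 = 15.0
ET0 = 0.0023 * 11.1 * (15.0 + 17.8) * sqrt(25 - 5)
ET0 = 0.0023 * 11.1 * 32.8 * 4.472136

3.7449 mm/day


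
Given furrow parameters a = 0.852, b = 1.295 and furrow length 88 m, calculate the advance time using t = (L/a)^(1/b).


t = (L/a)^(1/b)
t = (88/0.852)^(1/1.295)
t = 103.286385^(1/1.295)

35.9125 min


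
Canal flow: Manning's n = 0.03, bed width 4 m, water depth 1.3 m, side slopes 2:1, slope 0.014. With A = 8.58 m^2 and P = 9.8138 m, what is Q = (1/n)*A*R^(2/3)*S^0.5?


R = A/P = 8.58/9.8138 = 0.874279
Q = (1/0.03) * 8.58 * 0.874279^(2/3) * 0.014^0.5

30.9407 m^3/s


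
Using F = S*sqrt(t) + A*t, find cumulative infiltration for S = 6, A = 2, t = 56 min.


F = S*sqrt(t) + A*t
F = 6*sqrt(56) + 2*56
F = 6*7.483315 + 112

156.8999 mm


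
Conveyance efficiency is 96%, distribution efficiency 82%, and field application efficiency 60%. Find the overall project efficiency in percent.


Ec = 0.96, Eb = 0.82, Ea = 0.6
E = 0.96 * 0.82 * 0.6 * 100 = 47.2320%

47.2320 %


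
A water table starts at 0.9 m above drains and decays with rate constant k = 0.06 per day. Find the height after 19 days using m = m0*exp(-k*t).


m = m0 * exp(-k*t)
m = 0.9 * exp(-0.06 * 19)
m = 0.9 * exp(-1.1400)

0.2878 m


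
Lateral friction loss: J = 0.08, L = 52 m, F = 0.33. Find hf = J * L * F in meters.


hf = J * L * F = 0.08 * 52 * 0.33 = 1.3728 m

1.3728 m


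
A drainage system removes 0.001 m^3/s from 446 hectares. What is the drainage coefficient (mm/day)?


DC = Q * 86400 / (A * 10000) * 1000
DC = 0.001 * 86400 / (446 * 10000) * 1000
DC = 86400.0000 / 4460000

0.0194 mm/day


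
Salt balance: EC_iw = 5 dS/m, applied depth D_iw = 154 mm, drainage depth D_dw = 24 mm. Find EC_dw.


EC_dw = EC_iw * D_iw / D_dw
EC_dw = 5 * 154 / 24
EC_dw = 770 / 24

32.0833 dS/m


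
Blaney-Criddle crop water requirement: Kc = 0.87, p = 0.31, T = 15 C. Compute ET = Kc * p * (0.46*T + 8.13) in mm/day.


ET = Kc * p * (0.46*T + 8.13)
ET = 0.87 * 0.31 * (0.46*15 + 8.13)
ET = 0.87 * 0.31 * 15.0300

4.0536 mm/day


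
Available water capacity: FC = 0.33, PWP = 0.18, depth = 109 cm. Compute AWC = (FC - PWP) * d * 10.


AWC = (FC - PWP) * d * 10
AWC = (0.33 - 0.18) * 109 * 10
AWC = 0.1500 * 109 * 10

163.5000 mm


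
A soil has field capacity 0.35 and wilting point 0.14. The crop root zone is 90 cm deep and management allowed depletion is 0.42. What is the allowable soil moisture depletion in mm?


SMD = (FC - PWP) * d * MAD * 10
SMD = (0.35 - 0.14) * 90 * 0.42 * 10
SMD = 0.2100 * 90 * 0.42 * 10

79.3800 mm


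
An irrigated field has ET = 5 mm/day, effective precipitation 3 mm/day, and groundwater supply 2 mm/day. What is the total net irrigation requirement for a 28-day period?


Daily deficit = ET - Pe - GW = 5 - 3 - 2 = 0 mm/day
NIR = 0 * 28 = 0 mm

0 mm


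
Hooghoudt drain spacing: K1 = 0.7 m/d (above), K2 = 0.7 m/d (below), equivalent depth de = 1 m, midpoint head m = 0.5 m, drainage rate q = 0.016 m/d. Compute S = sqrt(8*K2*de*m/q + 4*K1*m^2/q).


S^2 = 8*K2*de*m/q + 4*K1*m^2/q
S^2 = 8*0.7*1*0.5/0.016 + 4*0.7*0.5^2/0.016
S = sqrt(218.7500)

14.7902 m


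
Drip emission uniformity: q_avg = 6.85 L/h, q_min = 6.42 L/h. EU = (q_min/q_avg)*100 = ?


EU = (q_min/q_avg)*100 = (6.42/6.85)*100 = 93.7226%

93.7226 %


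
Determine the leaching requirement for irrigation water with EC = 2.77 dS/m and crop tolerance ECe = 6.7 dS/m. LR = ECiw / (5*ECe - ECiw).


LR = ECiw / (5*ECe - ECiw)
LR = 2.77 / (5*6.7 - 2.77)
LR = 2.77 / 30.7300

0.0901


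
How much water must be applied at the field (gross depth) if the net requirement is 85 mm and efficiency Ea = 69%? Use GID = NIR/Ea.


Ea = 69% = 0.69
GID = NIR / Ea = 85 / 0.69 = 123.1884 mm

123.1884 mm


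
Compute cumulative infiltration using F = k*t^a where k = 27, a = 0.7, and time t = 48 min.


F = k * t^a = 27 * 48^0.7
F = 27 * 15.026882

405.7258 mm


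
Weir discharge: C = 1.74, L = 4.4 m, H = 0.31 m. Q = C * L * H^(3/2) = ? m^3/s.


Q = C * L * H^(3/2) = 1.74 * 4.4 * 0.31^1.5 = 1.74 * 4.4 * 0.172601

1.3214 m^3/s


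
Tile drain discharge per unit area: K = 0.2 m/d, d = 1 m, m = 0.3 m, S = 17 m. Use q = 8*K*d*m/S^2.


q = 8*K*d*m/S^2
q = 8*0.2*1*0.3/17^2
q = 0.4800 / 289

0.0017 m/d


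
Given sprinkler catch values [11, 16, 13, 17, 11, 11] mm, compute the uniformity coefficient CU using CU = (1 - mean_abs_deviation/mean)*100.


mean = 13.166667 mm
MAD = 2.222222 mm
CU = (1 - 2.222222/13.166667)*100

83.1224 %


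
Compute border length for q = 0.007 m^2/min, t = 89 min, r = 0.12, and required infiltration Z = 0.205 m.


L = q*t/((1+r)*Z)
L = 0.007*89/((1+0.12)*0.205)
L = 0.623/0.2296

2.7134 m


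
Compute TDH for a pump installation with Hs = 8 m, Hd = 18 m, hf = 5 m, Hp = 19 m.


TDH = Hs + Hd + hf + Hp = 8 + 18 + 5 + 19 = 50

50 m


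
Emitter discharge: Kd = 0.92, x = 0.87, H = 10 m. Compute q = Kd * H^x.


q = Kd * H^x = 0.92 * 10^0.87 = 0.92 * 7.413102

6.8201 L/h


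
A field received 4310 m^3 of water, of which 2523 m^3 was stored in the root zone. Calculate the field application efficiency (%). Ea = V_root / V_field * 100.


Ea = V_root / V_field * 100 = 2523 / 4310 * 100 = 58.5383%

58.5383 %


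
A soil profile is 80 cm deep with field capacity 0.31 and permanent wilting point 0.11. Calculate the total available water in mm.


AWC = (FC - PWP) * d * 10
AWC = (0.31 - 0.11) * 80 * 10
AWC = 0.2000 * 80 * 10

160.0000 mm


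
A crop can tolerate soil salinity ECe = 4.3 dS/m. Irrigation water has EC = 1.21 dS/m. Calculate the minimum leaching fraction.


LR = ECiw / (5*ECe - ECiw)
LR = 1.21 / (5*4.3 - 1.21)
LR = 1.21 / 20.2900

0.0596


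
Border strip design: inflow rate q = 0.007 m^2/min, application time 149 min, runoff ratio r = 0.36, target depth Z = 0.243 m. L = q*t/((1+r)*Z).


L = q*t/((1+r)*Z)
L = 0.007*149/((1+0.36)*0.243)
L = 1.043/0.33048

3.1560 m


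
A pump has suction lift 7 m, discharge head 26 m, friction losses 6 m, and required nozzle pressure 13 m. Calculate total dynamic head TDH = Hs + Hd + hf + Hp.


TDH = Hs + Hd + hf + Hp = 7 + 26 + 6 + 13 = 52

52 m


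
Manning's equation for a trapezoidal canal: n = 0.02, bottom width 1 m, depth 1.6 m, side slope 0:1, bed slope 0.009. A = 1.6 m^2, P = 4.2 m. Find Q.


R = A/P = 1.6/4.2 = 0.380952
Q = (1/0.02) * 1.6 * 0.380952^(2/3) * 0.009^0.5

3.9883 m^3/s


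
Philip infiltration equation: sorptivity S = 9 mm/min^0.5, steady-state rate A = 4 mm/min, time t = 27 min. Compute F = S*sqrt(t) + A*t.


F = S*sqrt(t) + A*t
F = 9*sqrt(27) + 4*27
F = 9*5.196152 + 108

154.7654 mm


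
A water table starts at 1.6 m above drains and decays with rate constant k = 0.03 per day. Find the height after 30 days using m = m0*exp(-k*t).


m = m0 * exp(-k*t)
m = 1.6 * exp(-0.03 * 30)
m = 1.6 * exp(-0.9000)

0.6505 m


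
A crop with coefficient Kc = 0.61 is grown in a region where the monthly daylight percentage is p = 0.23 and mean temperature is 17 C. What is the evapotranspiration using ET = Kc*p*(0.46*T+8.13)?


ET = Kc * p * (0.46*T + 8.13)
ET = 0.61 * 0.23 * (0.46*17 + 8.13)
ET = 0.61 * 0.23 * 15.9500

2.2378 mm/day


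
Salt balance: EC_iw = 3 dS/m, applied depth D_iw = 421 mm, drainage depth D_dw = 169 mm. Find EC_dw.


EC_dw = EC_iw * D_iw / D_dw
EC_dw = 3 * 421 / 169
EC_dw = 1263 / 169

7.4734 dS/m


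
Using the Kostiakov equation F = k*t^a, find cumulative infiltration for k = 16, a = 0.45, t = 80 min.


F = k * t^a = 16 * 80^0.45
F = 16 * 7.184400

114.9504 mm


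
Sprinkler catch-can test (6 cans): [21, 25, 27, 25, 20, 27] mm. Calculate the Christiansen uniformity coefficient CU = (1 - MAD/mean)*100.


mean = 24.166667 mm
MAD = 2.444444 mm
CU = (1 - 2.444444/24.166667)*100

89.8851 %


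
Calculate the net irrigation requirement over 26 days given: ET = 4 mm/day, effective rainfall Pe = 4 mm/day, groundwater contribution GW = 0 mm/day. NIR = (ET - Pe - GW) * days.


Daily deficit = ET - Pe - GW = 4 - 4 - 0 = 0 mm/day
NIR = 0 * 26 = 0 mm

0 mm


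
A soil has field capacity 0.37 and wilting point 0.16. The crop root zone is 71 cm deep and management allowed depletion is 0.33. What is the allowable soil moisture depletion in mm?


SMD = (FC - PWP) * d * MAD * 10
SMD = (0.37 - 0.16) * 71 * 0.33 * 10
SMD = 0.2100 * 71 * 0.33 * 10

49.2030 mm


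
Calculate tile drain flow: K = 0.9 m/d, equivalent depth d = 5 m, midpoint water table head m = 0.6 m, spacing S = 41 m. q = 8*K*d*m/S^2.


q = 8*K*d*m/S^2
q = 8*0.9*5*0.6/41^2
q = 21.6000 / 1681

0.0128 m/d


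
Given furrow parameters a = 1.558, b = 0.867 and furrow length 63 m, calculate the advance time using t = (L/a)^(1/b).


t = (L/a)^(1/b)
t = (63/1.558)^(1/0.867)
t = 40.436457^(1/0.867)

71.3274 min


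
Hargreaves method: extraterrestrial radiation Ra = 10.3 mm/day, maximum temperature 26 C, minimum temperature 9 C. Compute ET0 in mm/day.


Tmean = (Tmax + Tmin)/2 = (26 + 9)/2 = 17.5
ET0 = 0.0023 * 10.3 * (17.5 + 17.8) * sqrt(26 - 9)
ET0 = 0.0023 * 10.3 * 35.3 * 4.123106

3.4480 mm/day


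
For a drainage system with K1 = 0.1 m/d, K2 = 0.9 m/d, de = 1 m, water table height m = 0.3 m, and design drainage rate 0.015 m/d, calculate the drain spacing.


S^2 = 8*K2*de*m/q + 4*K1*m^2/q
S^2 = 8*0.9*1*0.3/0.015 + 4*0.1*0.3^2/0.015
S = sqrt(146.4000)

12.0996 m


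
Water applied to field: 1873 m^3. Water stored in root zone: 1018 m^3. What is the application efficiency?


Ea = V_root / V_field * 100 = 1018 / 1873 * 100 = 54.3513%

54.3513 %


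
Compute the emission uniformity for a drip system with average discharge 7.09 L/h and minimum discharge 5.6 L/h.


EU = (q_min/q_avg)*100 = (5.6/7.09)*100 = 78.9845%

78.9845 %


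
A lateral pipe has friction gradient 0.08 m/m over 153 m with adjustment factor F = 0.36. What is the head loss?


hf = J * L * F = 0.08 * 153 * 0.36 = 4.4064 m

4.4064 m


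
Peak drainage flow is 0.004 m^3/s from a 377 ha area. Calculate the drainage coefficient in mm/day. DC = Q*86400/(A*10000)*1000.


DC = Q * 86400 / (A * 10000) * 1000
DC = 0.004 * 86400 / (377 * 10000) * 1000
DC = 345600.0000 / 3770000

0.0917 mm/day


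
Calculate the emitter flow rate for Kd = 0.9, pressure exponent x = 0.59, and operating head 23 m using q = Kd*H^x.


q = Kd * H^x = 0.9 * 23^0.59 = 0.9 * 6.359448

5.7235 L/h


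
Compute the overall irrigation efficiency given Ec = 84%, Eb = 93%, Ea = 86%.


Ec = 0.84, Eb = 0.93, Ea = 0.86
E = 0.84 * 0.93 * 0.86 * 100 = 67.1832%

67.1832 %


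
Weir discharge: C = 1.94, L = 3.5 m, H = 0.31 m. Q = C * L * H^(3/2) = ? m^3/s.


Q = C * L * H^(3/2) = 1.94 * 3.5 * 0.31^1.5 = 1.94 * 3.5 * 0.172601

1.1720 m^3/s


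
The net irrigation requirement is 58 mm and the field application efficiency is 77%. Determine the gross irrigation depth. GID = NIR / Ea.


Ea = 77% = 0.77
GID = NIR / Ea = 58 / 0.77 = 75.3247 mm

75.3247 mm


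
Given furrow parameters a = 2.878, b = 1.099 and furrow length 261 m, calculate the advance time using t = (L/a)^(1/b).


t = (L/a)^(1/b)
t = (261/2.878)^(1/1.099)
t = 90.687978^(1/1.099)

60.4241 min


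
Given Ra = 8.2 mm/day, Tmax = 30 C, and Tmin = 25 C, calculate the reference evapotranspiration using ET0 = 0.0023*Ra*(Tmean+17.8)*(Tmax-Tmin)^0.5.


Tmean = (Tmax + Tmin)/2 = (30 + 25)/2 = 27.5
ET0 = 0.0023 * 8.2 * (27.5 + 17.8) * sqrt(30 - 25)
ET0 = 0.0023 * 8.2 * 45.3 * 2.236068

1.9104 mm/day


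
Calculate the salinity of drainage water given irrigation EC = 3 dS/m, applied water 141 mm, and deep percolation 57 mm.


EC_dw = EC_iw * D_iw / D_dw
EC_dw = 3 * 141 / 57
EC_dw = 423 / 57

7.4211 dS/m


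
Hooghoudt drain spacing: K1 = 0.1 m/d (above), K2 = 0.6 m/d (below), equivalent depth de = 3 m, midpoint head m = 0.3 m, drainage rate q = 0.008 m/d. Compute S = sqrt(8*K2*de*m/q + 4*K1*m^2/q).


S^2 = 8*K2*de*m/q + 4*K1*m^2/q
S^2 = 8*0.6*3*0.3/0.008 + 4*0.1*0.3^2/0.008
S = sqrt(544.5000)

23.3345 m


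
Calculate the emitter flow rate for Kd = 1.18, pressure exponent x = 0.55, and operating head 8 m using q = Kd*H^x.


q = Kd * H^x = 1.18 * 8^0.55 = 1.18 * 3.138336

3.7032 L/h
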